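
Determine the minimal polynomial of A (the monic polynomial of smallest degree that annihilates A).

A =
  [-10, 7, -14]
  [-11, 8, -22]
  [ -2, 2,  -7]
x^2 + 6*x + 9

The characteristic polynomial is χ_A(x) = (x + 3)^3, so the eigenvalues are known. The minimal polynomial is
  m_A(x) = Π_λ (x − λ)^{k_λ}
where k_λ is the size of the *largest* Jordan block for λ (equivalently, the smallest k with (A − λI)^k v = 0 for every generalised eigenvector v of λ).

  λ = -3: largest Jordan block has size 2, contributing (x + 3)^2

So m_A(x) = (x + 3)^2 = x^2 + 6*x + 9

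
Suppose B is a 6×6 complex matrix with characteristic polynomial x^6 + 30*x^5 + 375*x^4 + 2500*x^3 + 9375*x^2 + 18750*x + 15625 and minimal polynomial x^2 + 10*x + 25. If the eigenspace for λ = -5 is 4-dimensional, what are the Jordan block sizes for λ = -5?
Block sizes for λ = -5: [2, 2, 1, 1]

Step 1 — from the characteristic polynomial, algebraic multiplicity of λ = -5 is 6. From dim ker(B − (-5)·I) = 4, there are exactly 4 Jordan blocks for λ = -5.
Step 2 — from the minimal polynomial, the factor (x + 5)^2 tells us the largest block for λ = -5 has size 2.
Step 3 — with total size 6, 4 blocks, and largest block 2, the block sizes (in nonincreasing order) are [2, 2, 1, 1].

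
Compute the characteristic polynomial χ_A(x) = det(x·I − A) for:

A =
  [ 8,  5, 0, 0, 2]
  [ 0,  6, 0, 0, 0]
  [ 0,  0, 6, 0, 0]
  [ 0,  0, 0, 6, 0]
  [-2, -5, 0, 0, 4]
x^5 - 30*x^4 + 360*x^3 - 2160*x^2 + 6480*x - 7776

Expanding det(x·I − A) (e.g. by cofactor expansion or by noting that A is similar to its Jordan form J, which has the same characteristic polynomial as A) gives
  χ_A(x) = x^5 - 30*x^4 + 360*x^3 - 2160*x^2 + 6480*x - 7776
which factors as (x - 6)^5. The eigenvalues (with algebraic multiplicities) are λ = 6 with multiplicity 5.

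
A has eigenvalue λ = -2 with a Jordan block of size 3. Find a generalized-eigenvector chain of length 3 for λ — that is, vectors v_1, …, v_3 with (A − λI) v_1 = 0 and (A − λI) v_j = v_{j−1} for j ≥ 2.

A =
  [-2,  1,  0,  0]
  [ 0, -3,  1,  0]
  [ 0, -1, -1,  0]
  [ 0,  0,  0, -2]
A Jordan chain for λ = -2 of length 3:
v_1 = (-1, 0, 0, 0)ᵀ
v_2 = (1, -1, -1, 0)ᵀ
v_3 = (0, 1, 0, 0)ᵀ

Let N = A − (-2)·I. We want v_3 with N^3 v_3 = 0 but N^2 v_3 ≠ 0; then v_{j-1} := N · v_j for j = 3, …, 2.

Pick v_3 = (0, 1, 0, 0)ᵀ.
Then v_2 = N · v_3 = (1, -1, -1, 0)ᵀ.
Then v_1 = N · v_2 = (-1, 0, 0, 0)ᵀ.

Sanity check: (A − (-2)·I) v_1 = (0, 0, 0, 0)ᵀ = 0. ✓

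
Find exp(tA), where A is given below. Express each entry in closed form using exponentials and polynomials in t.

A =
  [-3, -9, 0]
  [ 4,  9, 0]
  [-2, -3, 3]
e^{tA} =
  [-6*t*exp(3*t) + exp(3*t), -9*t*exp(3*t), 0]
  [4*t*exp(3*t), 6*t*exp(3*t) + exp(3*t), 0]
  [-2*t*exp(3*t), -3*t*exp(3*t), exp(3*t)]

Strategy: write A = P · J · P⁻¹ where J is a Jordan canonical form, so e^{tA} = P · e^{tJ} · P⁻¹, and e^{tJ} can be computed block-by-block.

A has Jordan form
J =
  [3, 1, 0]
  [0, 3, 0]
  [0, 0, 3]
(up to reordering of blocks).

Per-block formulas:
  For a 2×2 Jordan block J_2(3): exp(t · J_2(3)) = e^(3t)·(I + t·N), where N is the 2×2 nilpotent shift.
  For a 1×1 block at λ = 3: exp(t · [3]) = [e^(3t)].

After assembling e^{tJ} and conjugating by P, we get:

e^{tA} =
  [-6*t*exp(3*t) + exp(3*t), -9*t*exp(3*t), 0]
  [4*t*exp(3*t), 6*t*exp(3*t) + exp(3*t), 0]
  [-2*t*exp(3*t), -3*t*exp(3*t), exp(3*t)]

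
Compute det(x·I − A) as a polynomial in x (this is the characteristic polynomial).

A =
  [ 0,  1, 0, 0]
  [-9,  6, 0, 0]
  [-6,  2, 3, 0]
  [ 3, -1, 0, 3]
x^4 - 12*x^3 + 54*x^2 - 108*x + 81

Expanding det(x·I − A) (e.g. by cofactor expansion or by noting that A is similar to its Jordan form J, which has the same characteristic polynomial as A) gives
  χ_A(x) = x^4 - 12*x^3 + 54*x^2 - 108*x + 81
which factors as (x - 3)^4. The eigenvalues (with algebraic multiplicities) are λ = 3 with multiplicity 4.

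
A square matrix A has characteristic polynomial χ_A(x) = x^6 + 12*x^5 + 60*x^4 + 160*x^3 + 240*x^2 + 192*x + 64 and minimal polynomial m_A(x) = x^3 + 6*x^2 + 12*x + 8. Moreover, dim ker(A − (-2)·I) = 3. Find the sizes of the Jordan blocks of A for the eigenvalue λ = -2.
Block sizes for λ = -2: [3, 2, 1]

Step 1 — from the characteristic polynomial, algebraic multiplicity of λ = -2 is 6. From dim ker(A − (-2)·I) = 3, there are exactly 3 Jordan blocks for λ = -2.
Step 2 — from the minimal polynomial, the factor (x + 2)^3 tells us the largest block for λ = -2 has size 3.
Step 3 — with total size 6, 3 blocks, and largest block 3, the block sizes (in nonincreasing order) are [3, 2, 1].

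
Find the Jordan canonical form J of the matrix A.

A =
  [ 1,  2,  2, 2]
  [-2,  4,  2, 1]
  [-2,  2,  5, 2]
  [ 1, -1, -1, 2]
J_3(3) ⊕ J_1(3)

The characteristic polynomial is
  det(x·I − A) = x^4 - 12*x^3 + 54*x^2 - 108*x + 81 = (x - 3)^4

Eigenvalues and multiplicities (the geometric multiplicity of λ is n − rank(A − λI), which equals the number of Jordan blocks for λ):
  λ = 3: algebraic multiplicity = 4, geometric multiplicity = 2

Determining the block sizes for each eigenvalue:
  λ = 3: with am = 4 and gm = 2, the partition is not yet determined (e.g. several partitions of 4 into 2 parts exist). Let N = A − (3)·I. Computing rank(N^1) = 2, rank(N^2) = 1, rank(N^3) = 0; the number of blocks of size ≥ j is rank(N^{j−1}) − rank(N^j), giving [2, 1, 1]. So we have 1 block(s) of size 3, 1 block(s) of size 1 → block sizes [3, 1]

Assembling the blocks gives a Jordan form
J =
  [3, 1, 0, 0]
  [0, 3, 1, 0]
  [0, 0, 3, 0]
  [0, 0, 0, 3]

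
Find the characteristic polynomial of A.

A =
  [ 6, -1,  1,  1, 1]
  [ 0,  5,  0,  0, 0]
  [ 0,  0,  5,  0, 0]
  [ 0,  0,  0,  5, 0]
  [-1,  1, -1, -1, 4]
x^5 - 25*x^4 + 250*x^3 - 1250*x^2 + 3125*x - 3125

Expanding det(x·I − A) (e.g. by cofactor expansion or by noting that A is similar to its Jordan form J, which has the same characteristic polynomial as A) gives
  χ_A(x) = x^5 - 25*x^4 + 250*x^3 - 1250*x^2 + 3125*x - 3125
which factors as (x - 5)^5. The eigenvalues (with algebraic multiplicities) are λ = 5 with multiplicity 5.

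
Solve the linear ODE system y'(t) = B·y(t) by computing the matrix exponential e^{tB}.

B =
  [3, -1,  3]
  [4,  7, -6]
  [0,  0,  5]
e^{tB} =
  [-2*t*exp(5*t) + exp(5*t), -t*exp(5*t), 3*t*exp(5*t)]
  [4*t*exp(5*t), 2*t*exp(5*t) + exp(5*t), -6*t*exp(5*t)]
  [0, 0, exp(5*t)]

Strategy: write B = P · J · P⁻¹ where J is a Jordan canonical form, so e^{tB} = P · e^{tJ} · P⁻¹, and e^{tJ} can be computed block-by-block.

B has Jordan form
J =
  [5, 1, 0]
  [0, 5, 0]
  [0, 0, 5]
(up to reordering of blocks).

Per-block formulas:
  For a 1×1 block at λ = 5: exp(t · [5]) = [e^(5t)].
  For a 2×2 Jordan block J_2(5): exp(t · J_2(5)) = e^(5t)·(I + t·N), where N is the 2×2 nilpotent shift.

After assembling e^{tJ} and conjugating by P, we get:

e^{tB} =
  [-2*t*exp(5*t) + exp(5*t), -t*exp(5*t), 3*t*exp(5*t)]
  [4*t*exp(5*t), 2*t*exp(5*t) + exp(5*t), -6*t*exp(5*t)]
  [0, 0, exp(5*t)]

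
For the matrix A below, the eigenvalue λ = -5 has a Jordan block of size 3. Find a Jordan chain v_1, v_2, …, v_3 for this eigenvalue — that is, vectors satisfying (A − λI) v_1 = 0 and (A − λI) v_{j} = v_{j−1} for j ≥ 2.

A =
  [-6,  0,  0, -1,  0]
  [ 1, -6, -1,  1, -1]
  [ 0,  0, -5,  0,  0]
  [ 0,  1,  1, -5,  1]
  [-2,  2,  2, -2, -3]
A Jordan chain for λ = -5 of length 3:
v_1 = (1, 0, 0, -1, 0)ᵀ
v_2 = (-1, 1, 0, 0, -2)ᵀ
v_3 = (1, 0, 0, 0, 0)ᵀ

Let N = A − (-5)·I. We want v_3 with N^3 v_3 = 0 but N^2 v_3 ≠ 0; then v_{j-1} := N · v_j for j = 3, …, 2.

Pick v_3 = (1, 0, 0, 0, 0)ᵀ.
Then v_2 = N · v_3 = (-1, 1, 0, 0, -2)ᵀ.
Then v_1 = N · v_2 = (1, 0, 0, -1, 0)ᵀ.

Sanity check: (A − (-5)·I) v_1 = (0, 0, 0, 0, 0)ᵀ = 0. ✓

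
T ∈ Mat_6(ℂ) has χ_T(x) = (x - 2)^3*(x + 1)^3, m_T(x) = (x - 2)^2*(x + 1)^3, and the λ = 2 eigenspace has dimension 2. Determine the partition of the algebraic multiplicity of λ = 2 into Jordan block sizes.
Block sizes for λ = 2: [2, 1]

Step 1 — from the characteristic polynomial, algebraic multiplicity of λ = 2 is 3. From dim ker(T − (2)·I) = 2, there are exactly 2 Jordan blocks for λ = 2.
Step 2 — from the minimal polynomial, the factor (x − 2)^2 tells us the largest block for λ = 2 has size 2.
Step 3 — with total size 3, 2 blocks, and largest block 2, the block sizes (in nonincreasing order) are [2, 1].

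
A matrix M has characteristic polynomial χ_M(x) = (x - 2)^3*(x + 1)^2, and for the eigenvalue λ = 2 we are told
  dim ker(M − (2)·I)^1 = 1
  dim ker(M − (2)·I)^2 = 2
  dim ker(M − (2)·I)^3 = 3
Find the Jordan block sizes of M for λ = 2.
Block sizes for λ = 2: [3]

From the dimensions of kernels of powers, the number of Jordan blocks of size at least j is d_j − d_{j−1} where d_j = dim ker(N^j) (with d_0 = 0). Computing the differences gives [1, 1, 1].
The number of blocks of size exactly k is (#blocks of size ≥ k) − (#blocks of size ≥ k + 1), so the partition is: 1 block(s) of size 3.
In nonincreasing order the block sizes are [3].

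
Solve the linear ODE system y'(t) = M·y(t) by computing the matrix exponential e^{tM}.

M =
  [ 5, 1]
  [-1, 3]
e^{tM} =
  [t*exp(4*t) + exp(4*t), t*exp(4*t)]
  [-t*exp(4*t), -t*exp(4*t) + exp(4*t)]

Strategy: write M = P · J · P⁻¹ where J is a Jordan canonical form, so e^{tM} = P · e^{tJ} · P⁻¹, and e^{tJ} can be computed block-by-block.

M has Jordan form
J =
  [4, 1]
  [0, 4]
(up to reordering of blocks).

Per-block formulas:
  For a 2×2 Jordan block J_2(4): exp(t · J_2(4)) = e^(4t)·(I + t·N), where N is the 2×2 nilpotent shift.

After assembling e^{tJ} and conjugating by P, we get:

e^{tM} =
  [t*exp(4*t) + exp(4*t), t*exp(4*t)]
  [-t*exp(4*t), -t*exp(4*t) + exp(4*t)]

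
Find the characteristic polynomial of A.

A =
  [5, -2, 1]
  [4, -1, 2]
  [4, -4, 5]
x^3 - 9*x^2 + 27*x - 27

Expanding det(x·I − A) (e.g. by cofactor expansion or by noting that A is similar to its Jordan form J, which has the same characteristic polynomial as A) gives
  χ_A(x) = x^3 - 9*x^2 + 27*x - 27
which factors as (x - 3)^3. The eigenvalues (with algebraic multiplicities) are λ = 3 with multiplicity 3.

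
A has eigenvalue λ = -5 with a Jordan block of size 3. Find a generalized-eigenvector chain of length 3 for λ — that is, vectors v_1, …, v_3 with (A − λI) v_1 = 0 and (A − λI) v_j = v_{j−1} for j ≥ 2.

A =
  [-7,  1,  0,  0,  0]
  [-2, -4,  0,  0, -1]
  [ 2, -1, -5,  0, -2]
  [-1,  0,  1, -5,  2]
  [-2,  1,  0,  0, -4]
A Jordan chain for λ = -5 of length 3:
v_1 = (2, 4, 2, 0, 0)ᵀ
v_2 = (-2, -2, 2, -1, -2)ᵀ
v_3 = (1, 0, 0, 0, 0)ᵀ

Let N = A − (-5)·I. We want v_3 with N^3 v_3 = 0 but N^2 v_3 ≠ 0; then v_{j-1} := N · v_j for j = 3, …, 2.

Pick v_3 = (1, 0, 0, 0, 0)ᵀ.
Then v_2 = N · v_3 = (-2, -2, 2, -1, -2)ᵀ.
Then v_1 = N · v_2 = (2, 4, 2, 0, 0)ᵀ.

Sanity check: (A − (-5)·I) v_1 = (0, 0, 0, 0, 0)ᵀ = 0. ✓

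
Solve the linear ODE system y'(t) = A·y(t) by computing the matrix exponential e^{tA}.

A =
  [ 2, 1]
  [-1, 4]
e^{tA} =
  [-t*exp(3*t) + exp(3*t), t*exp(3*t)]
  [-t*exp(3*t), t*exp(3*t) + exp(3*t)]

Strategy: write A = P · J · P⁻¹ where J is a Jordan canonical form, so e^{tA} = P · e^{tJ} · P⁻¹, and e^{tJ} can be computed block-by-block.

A has Jordan form
J =
  [3, 1]
  [0, 3]
(up to reordering of blocks).

Per-block formulas:
  For a 2×2 Jordan block J_2(3): exp(t · J_2(3)) = e^(3t)·(I + t·N), where N is the 2×2 nilpotent shift.

After assembling e^{tJ} and conjugating by P, we get:

e^{tA} =
  [-t*exp(3*t) + exp(3*t), t*exp(3*t)]
  [-t*exp(3*t), t*exp(3*t) + exp(3*t)]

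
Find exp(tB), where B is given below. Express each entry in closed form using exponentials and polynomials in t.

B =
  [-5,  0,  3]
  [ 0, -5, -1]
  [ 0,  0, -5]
e^{tB} =
  [exp(-5*t), 0, 3*t*exp(-5*t)]
  [0, exp(-5*t), -t*exp(-5*t)]
  [0, 0, exp(-5*t)]

Strategy: write B = P · J · P⁻¹ where J is a Jordan canonical form, so e^{tB} = P · e^{tJ} · P⁻¹, and e^{tJ} can be computed block-by-block.

B has Jordan form
J =
  [-5,  1,  0]
  [ 0, -5,  0]
  [ 0,  0, -5]
(up to reordering of blocks).

Per-block formulas:
  For a 2×2 Jordan block J_2(-5): exp(t · J_2(-5)) = e^(-5t)·(I + t·N), where N is the 2×2 nilpotent shift.
  For a 1×1 block at λ = -5: exp(t · [-5]) = [e^(-5t)].

After assembling e^{tJ} and conjugating by P, we get:

e^{tB} =
  [exp(-5*t), 0, 3*t*exp(-5*t)]
  [0, exp(-5*t), -t*exp(-5*t)]
  [0, 0, exp(-5*t)]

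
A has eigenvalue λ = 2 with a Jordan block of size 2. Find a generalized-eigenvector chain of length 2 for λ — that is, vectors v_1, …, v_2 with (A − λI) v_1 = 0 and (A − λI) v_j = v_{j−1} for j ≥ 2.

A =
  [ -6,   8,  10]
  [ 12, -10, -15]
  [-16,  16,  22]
A Jordan chain for λ = 2 of length 2:
v_1 = (-8, 12, -16)ᵀ
v_2 = (1, 0, 0)ᵀ

Let N = A − (2)·I. We want v_2 with N^2 v_2 = 0 but N^1 v_2 ≠ 0; then v_{j-1} := N · v_j for j = 2, …, 2.

Pick v_2 = (1, 0, 0)ᵀ.
Then v_1 = N · v_2 = (-8, 12, -16)ᵀ.

Sanity check: (A − (2)·I) v_1 = (0, 0, 0)ᵀ = 0. ✓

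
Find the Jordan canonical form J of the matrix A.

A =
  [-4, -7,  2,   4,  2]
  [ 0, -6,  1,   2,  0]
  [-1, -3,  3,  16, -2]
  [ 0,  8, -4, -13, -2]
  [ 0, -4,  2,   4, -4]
J_3(-5) ⊕ J_1(-5) ⊕ J_1(-4)

The characteristic polynomial is
  det(x·I − A) = x^5 + 24*x^4 + 230*x^3 + 1100*x^2 + 2625*x + 2500 = (x + 4)*(x + 5)^4

Eigenvalues and multiplicities (the geometric multiplicity of λ is n − rank(A − λI), which equals the number of Jordan blocks for λ):
  λ = -5: algebraic multiplicity = 4, geometric multiplicity = 2
  λ = -4: algebraic multiplicity = 1, geometric multiplicity = 1

Determining the block sizes for each eigenvalue:
  λ = -5: with am = 4 and gm = 2, the partition is not yet determined (e.g. several partitions of 4 into 2 parts exist). Let N = A − (-5)·I. Computing rank(N^1) = 3, rank(N^2) = 2, rank(N^3) = 1; the number of blocks of size ≥ j is rank(N^{j−1}) − rank(N^j), giving [2, 1, 1]. So we have 1 block(s) of size 3, 1 block(s) of size 1 → block sizes [3, 1]
  λ = -4: one block (gm = 1), so the single block has size am = 1 → block sizes [1]

Assembling the blocks gives a Jordan form
J =
  [-5,  1,  0,  0,  0]
  [ 0, -5,  1,  0,  0]
  [ 0,  0, -5,  0,  0]
  [ 0,  0,  0, -5,  0]
  [ 0,  0,  0,  0, -4]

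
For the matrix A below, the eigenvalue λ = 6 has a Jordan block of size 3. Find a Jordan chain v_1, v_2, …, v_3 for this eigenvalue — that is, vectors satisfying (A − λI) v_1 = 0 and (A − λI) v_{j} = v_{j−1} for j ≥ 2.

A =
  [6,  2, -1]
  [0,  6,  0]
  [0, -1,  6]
A Jordan chain for λ = 6 of length 3:
v_1 = (1, 0, 0)ᵀ
v_2 = (2, 0, -1)ᵀ
v_3 = (0, 1, 0)ᵀ

Let N = A − (6)·I. We want v_3 with N^3 v_3 = 0 but N^2 v_3 ≠ 0; then v_{j-1} := N · v_j for j = 3, …, 2.

Pick v_3 = (0, 1, 0)ᵀ.
Then v_2 = N · v_3 = (2, 0, -1)ᵀ.
Then v_1 = N · v_2 = (1, 0, 0)ᵀ.

Sanity check: (A − (6)·I) v_1 = (0, 0, 0)ᵀ = 0. ✓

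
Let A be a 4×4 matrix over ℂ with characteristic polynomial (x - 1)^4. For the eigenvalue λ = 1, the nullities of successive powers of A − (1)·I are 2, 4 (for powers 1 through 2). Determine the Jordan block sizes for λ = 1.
Block sizes for λ = 1: [2, 2]

From the dimensions of kernels of powers, the number of Jordan blocks of size at least j is d_j − d_{j−1} where d_j = dim ker(N^j) (with d_0 = 0). Computing the differences gives [2, 2].
The number of blocks of size exactly k is (#blocks of size ≥ k) − (#blocks of size ≥ k + 1), so the partition is: 2 block(s) of size 2.
In nonincreasing order the block sizes are [2, 2].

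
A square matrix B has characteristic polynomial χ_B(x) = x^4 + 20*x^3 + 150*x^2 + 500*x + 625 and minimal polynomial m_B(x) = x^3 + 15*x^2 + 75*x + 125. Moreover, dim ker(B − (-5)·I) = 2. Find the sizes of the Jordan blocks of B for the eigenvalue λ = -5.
Block sizes for λ = -5: [3, 1]

Step 1 — from the characteristic polynomial, algebraic multiplicity of λ = -5 is 4. From dim ker(B − (-5)·I) = 2, there are exactly 2 Jordan blocks for λ = -5.
Step 2 — from the minimal polynomial, the factor (x + 5)^3 tells us the largest block for λ = -5 has size 3.
Step 3 — with total size 4, 2 blocks, and largest block 3, the block sizes (in nonincreasing order) are [3, 1].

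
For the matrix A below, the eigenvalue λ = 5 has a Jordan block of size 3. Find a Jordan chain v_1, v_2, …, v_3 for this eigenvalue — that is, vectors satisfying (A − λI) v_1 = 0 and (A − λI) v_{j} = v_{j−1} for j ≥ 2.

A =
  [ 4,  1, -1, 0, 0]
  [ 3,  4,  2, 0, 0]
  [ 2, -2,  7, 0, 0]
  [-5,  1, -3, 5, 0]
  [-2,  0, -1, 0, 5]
A Jordan chain for λ = 5 of length 3:
v_1 = (2, -2, -4, 2, 0)ᵀ
v_2 = (-1, 3, 2, -5, -2)ᵀ
v_3 = (1, 0, 0, 0, 0)ᵀ

Let N = A − (5)·I. We want v_3 with N^3 v_3 = 0 but N^2 v_3 ≠ 0; then v_{j-1} := N · v_j for j = 3, …, 2.

Pick v_3 = (1, 0, 0, 0, 0)ᵀ.
Then v_2 = N · v_3 = (-1, 3, 2, -5, -2)ᵀ.
Then v_1 = N · v_2 = (2, -2, -4, 2, 0)ᵀ.

Sanity check: (A − (5)·I) v_1 = (0, 0, 0, 0, 0)ᵀ = 0. ✓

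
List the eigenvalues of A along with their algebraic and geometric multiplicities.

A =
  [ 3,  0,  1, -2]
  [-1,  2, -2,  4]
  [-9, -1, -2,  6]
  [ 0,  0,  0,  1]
λ = 1: alg = 4, geom = 2

Step 1 — factor the characteristic polynomial to read off the algebraic multiplicities:
  χ_A(x) = (x - 1)^4

Step 2 — compute geometric multiplicities via the rank-nullity identity g(λ) = n − rank(A − λI):
  rank(A − (1)·I) = 2, so dim ker(A − (1)·I) = n − 2 = 2

Summary:
  λ = 1: algebraic multiplicity = 4, geometric multiplicity = 2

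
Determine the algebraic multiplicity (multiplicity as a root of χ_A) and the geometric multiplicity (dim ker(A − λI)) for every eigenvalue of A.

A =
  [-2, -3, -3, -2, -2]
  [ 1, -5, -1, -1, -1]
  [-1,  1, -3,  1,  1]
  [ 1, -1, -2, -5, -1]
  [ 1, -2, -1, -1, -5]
λ = -4: alg = 5, geom = 2

Step 1 — factor the characteristic polynomial to read off the algebraic multiplicities:
  χ_A(x) = (x + 4)^5

Step 2 — compute geometric multiplicities via the rank-nullity identity g(λ) = n − rank(A − λI):
  rank(A − (-4)·I) = 3, so dim ker(A − (-4)·I) = n − 3 = 2

Summary:
  λ = -4: algebraic multiplicity = 5, geometric multiplicity = 2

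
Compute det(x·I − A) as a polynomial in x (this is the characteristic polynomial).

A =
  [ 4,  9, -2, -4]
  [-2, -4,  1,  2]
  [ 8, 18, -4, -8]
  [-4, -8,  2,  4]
x^4

Expanding det(x·I − A) (e.g. by cofactor expansion or by noting that A is similar to its Jordan form J, which has the same characteristic polynomial as A) gives
  χ_A(x) = x^4
which factors as x^4. The eigenvalues (with algebraic multiplicities) are λ = 0 with multiplicity 4.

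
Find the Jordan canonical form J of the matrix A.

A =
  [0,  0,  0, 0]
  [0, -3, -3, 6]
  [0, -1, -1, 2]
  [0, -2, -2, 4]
J_2(0) ⊕ J_1(0) ⊕ J_1(0)

The characteristic polynomial is
  det(x·I − A) = x^4

Eigenvalues and multiplicities (the geometric multiplicity of λ is n − rank(A − λI), which equals the number of Jordan blocks for λ):
  λ = 0: algebraic multiplicity = 4, geometric multiplicity = 3

Determining the block sizes for each eigenvalue:
  λ = 0: 3 blocks summing to 4 forces exactly one block of size 2 and the rest size 1 → block sizes [2, 1, 1]

Assembling the blocks gives a Jordan form
J =
  [0, 1, 0, 0]
  [0, 0, 0, 0]
  [0, 0, 0, 0]
  [0, 0, 0, 0]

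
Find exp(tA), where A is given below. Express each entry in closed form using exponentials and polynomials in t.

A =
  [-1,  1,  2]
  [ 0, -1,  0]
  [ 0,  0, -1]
e^{tA} =
  [exp(-t), t*exp(-t), 2*t*exp(-t)]
  [0, exp(-t), 0]
  [0, 0, exp(-t)]

Strategy: write A = P · J · P⁻¹ where J is a Jordan canonical form, so e^{tA} = P · e^{tJ} · P⁻¹, and e^{tJ} can be computed block-by-block.

A has Jordan form
J =
  [-1,  1,  0]
  [ 0, -1,  0]
  [ 0,  0, -1]
(up to reordering of blocks).

Per-block formulas:
  For a 2×2 Jordan block J_2(-1): exp(t · J_2(-1)) = e^(-1t)·(I + t·N), where N is the 2×2 nilpotent shift.
  For a 1×1 block at λ = -1: exp(t · [-1]) = [e^(-1t)].

After assembling e^{tJ} and conjugating by P, we get:

e^{tA} =
  [exp(-t), t*exp(-t), 2*t*exp(-t)]
  [0, exp(-t), 0]
  [0, 0, exp(-t)]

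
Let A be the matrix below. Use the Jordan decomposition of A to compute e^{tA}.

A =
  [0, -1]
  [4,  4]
e^{tA} =
  [-2*t*exp(2*t) + exp(2*t), -t*exp(2*t)]
  [4*t*exp(2*t), 2*t*exp(2*t) + exp(2*t)]

Strategy: write A = P · J · P⁻¹ where J is a Jordan canonical form, so e^{tA} = P · e^{tJ} · P⁻¹, and e^{tJ} can be computed block-by-block.

A has Jordan form
J =
  [2, 1]
  [0, 2]
(up to reordering of blocks).

Per-block formulas:
  For a 2×2 Jordan block J_2(2): exp(t · J_2(2)) = e^(2t)·(I + t·N), where N is the 2×2 nilpotent shift.

After assembling e^{tJ} and conjugating by P, we get:

e^{tA} =
  [-2*t*exp(2*t) + exp(2*t), -t*exp(2*t)]
  [4*t*exp(2*t), 2*t*exp(2*t) + exp(2*t)]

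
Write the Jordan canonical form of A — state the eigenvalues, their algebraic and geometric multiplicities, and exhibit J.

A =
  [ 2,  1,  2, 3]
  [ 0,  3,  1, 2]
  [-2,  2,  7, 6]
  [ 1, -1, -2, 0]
J_3(3) ⊕ J_1(3)

The characteristic polynomial is
  det(x·I − A) = x^4 - 12*x^3 + 54*x^2 - 108*x + 81 = (x - 3)^4

Eigenvalues and multiplicities (the geometric multiplicity of λ is n − rank(A − λI), which equals the number of Jordan blocks for λ):
  λ = 3: algebraic multiplicity = 4, geometric multiplicity = 2

Determining the block sizes for each eigenvalue:
  λ = 3: with am = 4 and gm = 2, the partition is not yet determined (e.g. several partitions of 4 into 2 parts exist). Let N = A − (3)·I. Computing rank(N^1) = 2, rank(N^2) = 1, rank(N^3) = 0; the number of blocks of size ≥ j is rank(N^{j−1}) − rank(N^j), giving [2, 1, 1]. So we have 1 block(s) of size 3, 1 block(s) of size 1 → block sizes [3, 1]

Assembling the blocks gives a Jordan form
J =
  [3, 1, 0, 0]
  [0, 3, 1, 0]
  [0, 0, 3, 0]
  [0, 0, 0, 3]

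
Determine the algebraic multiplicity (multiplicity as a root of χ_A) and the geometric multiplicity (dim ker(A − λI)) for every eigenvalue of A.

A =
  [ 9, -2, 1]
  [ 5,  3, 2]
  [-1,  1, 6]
λ = 6: alg = 3, geom = 1

Step 1 — factor the characteristic polynomial to read off the algebraic multiplicities:
  χ_A(x) = (x - 6)^3

Step 2 — compute geometric multiplicities via the rank-nullity identity g(λ) = n − rank(A − λI):
  rank(A − (6)·I) = 2, so dim ker(A − (6)·I) = n − 2 = 1

Summary:
  λ = 6: algebraic multiplicity = 3, geometric multiplicity = 1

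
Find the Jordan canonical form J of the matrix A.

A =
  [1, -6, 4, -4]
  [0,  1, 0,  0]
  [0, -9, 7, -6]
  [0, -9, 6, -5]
J_2(1) ⊕ J_1(1) ⊕ J_1(1)

The characteristic polynomial is
  det(x·I − A) = x^4 - 4*x^3 + 6*x^2 - 4*x + 1 = (x - 1)^4

Eigenvalues and multiplicities (the geometric multiplicity of λ is n − rank(A − λI), which equals the number of Jordan blocks for λ):
  λ = 1: algebraic multiplicity = 4, geometric multiplicity = 3

Determining the block sizes for each eigenvalue:
  λ = 1: 3 blocks summing to 4 forces exactly one block of size 2 and the rest size 1 → block sizes [2, 1, 1]

Assembling the blocks gives a Jordan form
J =
  [1, 1, 0, 0]
  [0, 1, 0, 0]
  [0, 0, 1, 0]
  [0, 0, 0, 1]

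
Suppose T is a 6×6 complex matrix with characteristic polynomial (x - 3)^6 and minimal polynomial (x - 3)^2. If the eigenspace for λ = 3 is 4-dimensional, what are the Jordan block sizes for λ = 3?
Block sizes for λ = 3: [2, 2, 1, 1]

Step 1 — from the characteristic polynomial, algebraic multiplicity of λ = 3 is 6. From dim ker(T − (3)·I) = 4, there are exactly 4 Jordan blocks for λ = 3.
Step 2 — from the minimal polynomial, the factor (x − 3)^2 tells us the largest block for λ = 3 has size 2.
Step 3 — with total size 6, 4 blocks, and largest block 2, the block sizes (in nonincreasing order) are [2, 2, 1, 1].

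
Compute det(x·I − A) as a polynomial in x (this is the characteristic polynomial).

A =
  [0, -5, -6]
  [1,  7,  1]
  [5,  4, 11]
x^3 - 18*x^2 + 108*x - 216

Expanding det(x·I − A) (e.g. by cofactor expansion or by noting that A is similar to its Jordan form J, which has the same characteristic polynomial as A) gives
  χ_A(x) = x^3 - 18*x^2 + 108*x - 216
which factors as (x - 6)^3. The eigenvalues (with algebraic multiplicities) are λ = 6 with multiplicity 3.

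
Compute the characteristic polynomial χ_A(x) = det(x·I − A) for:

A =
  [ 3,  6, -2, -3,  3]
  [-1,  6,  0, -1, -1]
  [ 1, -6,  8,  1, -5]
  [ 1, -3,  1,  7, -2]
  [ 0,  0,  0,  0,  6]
x^5 - 30*x^4 + 360*x^3 - 2160*x^2 + 6480*x - 7776

Expanding det(x·I − A) (e.g. by cofactor expansion or by noting that A is similar to its Jordan form J, which has the same characteristic polynomial as A) gives
  χ_A(x) = x^5 - 30*x^4 + 360*x^3 - 2160*x^2 + 6480*x - 7776
which factors as (x - 6)^5. The eigenvalues (with algebraic multiplicities) are λ = 6 with multiplicity 5.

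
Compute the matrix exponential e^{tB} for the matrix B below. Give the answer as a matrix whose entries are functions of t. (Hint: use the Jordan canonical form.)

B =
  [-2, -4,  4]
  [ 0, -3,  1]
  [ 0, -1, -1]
e^{tB} =
  [exp(-2*t), -4*t*exp(-2*t), 4*t*exp(-2*t)]
  [0, -t*exp(-2*t) + exp(-2*t), t*exp(-2*t)]
  [0, -t*exp(-2*t), t*exp(-2*t) + exp(-2*t)]

Strategy: write B = P · J · P⁻¹ where J is a Jordan canonical form, so e^{tB} = P · e^{tJ} · P⁻¹, and e^{tJ} can be computed block-by-block.

B has Jordan form
J =
  [-2,  1,  0]
  [ 0, -2,  0]
  [ 0,  0, -2]
(up to reordering of blocks).

Per-block formulas:
  For a 1×1 block at λ = -2: exp(t · [-2]) = [e^(-2t)].
  For a 2×2 Jordan block J_2(-2): exp(t · J_2(-2)) = e^(-2t)·(I + t·N), where N is the 2×2 nilpotent shift.

After assembling e^{tJ} and conjugating by P, we get:

e^{tB} =
  [exp(-2*t), -4*t*exp(-2*t), 4*t*exp(-2*t)]
  [0, -t*exp(-2*t) + exp(-2*t), t*exp(-2*t)]
  [0, -t*exp(-2*t), t*exp(-2*t) + exp(-2*t)]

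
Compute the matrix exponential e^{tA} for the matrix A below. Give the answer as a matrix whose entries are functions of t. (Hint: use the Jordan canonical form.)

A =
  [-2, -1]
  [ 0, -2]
e^{tA} =
  [exp(-2*t), -t*exp(-2*t)]
  [0, exp(-2*t)]

Strategy: write A = P · J · P⁻¹ where J is a Jordan canonical form, so e^{tA} = P · e^{tJ} · P⁻¹, and e^{tJ} can be computed block-by-block.

A has Jordan form
J =
  [-2,  1]
  [ 0, -2]
(up to reordering of blocks).

Per-block formulas:
  For a 2×2 Jordan block J_2(-2): exp(t · J_2(-2)) = e^(-2t)·(I + t·N), where N is the 2×2 nilpotent shift.

After assembling e^{tJ} and conjugating by P, we get:

e^{tA} =
  [exp(-2*t), -t*exp(-2*t)]
  [0, exp(-2*t)]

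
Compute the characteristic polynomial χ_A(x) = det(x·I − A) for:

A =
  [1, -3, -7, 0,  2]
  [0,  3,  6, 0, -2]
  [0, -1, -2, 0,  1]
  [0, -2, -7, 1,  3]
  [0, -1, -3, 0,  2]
x^5 - 5*x^4 + 10*x^3 - 10*x^2 + 5*x - 1

Expanding det(x·I − A) (e.g. by cofactor expansion or by noting that A is similar to its Jordan form J, which has the same characteristic polynomial as A) gives
  χ_A(x) = x^5 - 5*x^4 + 10*x^3 - 10*x^2 + 5*x - 1
which factors as (x - 1)^5. The eigenvalues (with algebraic multiplicities) are λ = 1 with multiplicity 5.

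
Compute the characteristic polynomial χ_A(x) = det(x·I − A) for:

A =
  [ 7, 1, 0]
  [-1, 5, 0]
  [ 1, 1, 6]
x^3 - 18*x^2 + 108*x - 216

Expanding det(x·I − A) (e.g. by cofactor expansion or by noting that A is similar to its Jordan form J, which has the same characteristic polynomial as A) gives
  χ_A(x) = x^3 - 18*x^2 + 108*x - 216
which factors as (x - 6)^3. The eigenvalues (with algebraic multiplicities) are λ = 6 with multiplicity 3.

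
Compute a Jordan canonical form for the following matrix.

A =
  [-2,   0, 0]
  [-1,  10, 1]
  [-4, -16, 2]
J_1(-2) ⊕ J_2(6)

The characteristic polynomial is
  det(x·I − A) = x^3 - 10*x^2 + 12*x + 72 = (x - 6)^2*(x + 2)

Eigenvalues and multiplicities (the geometric multiplicity of λ is n − rank(A − λI), which equals the number of Jordan blocks for λ):
  λ = -2: algebraic multiplicity = 1, geometric multiplicity = 1
  λ = 6: algebraic multiplicity = 2, geometric multiplicity = 1

Determining the block sizes for each eigenvalue:
  λ = -2: one block (gm = 1), so the single block has size am = 1 → block sizes [1]
  λ = 6: one block (gm = 1), so the single block has size am = 2 → block sizes [2]

Assembling the blocks gives a Jordan form
J =
  [-2, 0, 0]
  [ 0, 6, 1]
  [ 0, 0, 6]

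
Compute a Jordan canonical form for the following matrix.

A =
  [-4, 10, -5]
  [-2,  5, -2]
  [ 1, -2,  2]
J_2(1) ⊕ J_1(1)

The characteristic polynomial is
  det(x·I − A) = x^3 - 3*x^2 + 3*x - 1 = (x - 1)^3

Eigenvalues and multiplicities (the geometric multiplicity of λ is n − rank(A − λI), which equals the number of Jordan blocks for λ):
  λ = 1: algebraic multiplicity = 3, geometric multiplicity = 2

Determining the block sizes for each eigenvalue:
  λ = 1: 2 blocks summing to 3 forces exactly one block of size 2 and the rest size 1 → block sizes [2, 1]

Assembling the blocks gives a Jordan form
J =
  [1, 1, 0]
  [0, 1, 0]
  [0, 0, 1]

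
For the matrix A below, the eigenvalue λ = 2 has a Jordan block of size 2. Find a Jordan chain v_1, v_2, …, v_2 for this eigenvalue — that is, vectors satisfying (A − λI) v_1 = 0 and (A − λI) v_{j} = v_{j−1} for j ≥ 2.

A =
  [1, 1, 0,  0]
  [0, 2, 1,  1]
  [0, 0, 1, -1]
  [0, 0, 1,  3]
A Jordan chain for λ = 2 of length 2:
v_1 = (-1, -1, 1, -1)ᵀ
v_2 = (1, 0, -1, 0)ᵀ

Let N = A − (2)·I. We want v_2 with N^2 v_2 = 0 but N^1 v_2 ≠ 0; then v_{j-1} := N · v_j for j = 2, …, 2.

Pick v_2 = (1, 0, -1, 0)ᵀ.
Then v_1 = N · v_2 = (-1, -1, 1, -1)ᵀ.

Sanity check: (A − (2)·I) v_1 = (0, 0, 0, 0)ᵀ = 0. ✓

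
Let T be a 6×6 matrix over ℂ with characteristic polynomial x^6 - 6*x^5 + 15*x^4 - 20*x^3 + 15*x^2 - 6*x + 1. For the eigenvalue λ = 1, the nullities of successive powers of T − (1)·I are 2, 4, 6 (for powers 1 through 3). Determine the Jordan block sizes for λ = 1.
Block sizes for λ = 1: [3, 3]

From the dimensions of kernels of powers, the number of Jordan blocks of size at least j is d_j − d_{j−1} where d_j = dim ker(N^j) (with d_0 = 0). Computing the differences gives [2, 2, 2].
The number of blocks of size exactly k is (#blocks of size ≥ k) − (#blocks of size ≥ k + 1), so the partition is: 2 block(s) of size 3.
In nonincreasing order the block sizes are [3, 3].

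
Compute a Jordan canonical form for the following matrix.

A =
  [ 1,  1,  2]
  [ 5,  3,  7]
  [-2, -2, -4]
J_3(0)

The characteristic polynomial is
  det(x·I − A) = x^3

Eigenvalues and multiplicities (the geometric multiplicity of λ is n − rank(A − λI), which equals the number of Jordan blocks for λ):
  λ = 0: algebraic multiplicity = 3, geometric multiplicity = 1

Determining the block sizes for each eigenvalue:
  λ = 0: one block (gm = 1), so the single block has size am = 3 → block sizes [3]

Assembling the blocks gives a Jordan form
J =
  [0, 1, 0]
  [0, 0, 1]
  [0, 0, 0]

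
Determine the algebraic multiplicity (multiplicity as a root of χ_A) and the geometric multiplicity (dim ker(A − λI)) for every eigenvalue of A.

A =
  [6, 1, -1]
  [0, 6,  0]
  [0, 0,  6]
λ = 6: alg = 3, geom = 2

Step 1 — factor the characteristic polynomial to read off the algebraic multiplicities:
  χ_A(x) = (x - 6)^3

Step 2 — compute geometric multiplicities via the rank-nullity identity g(λ) = n − rank(A − λI):
  rank(A − (6)·I) = 1, so dim ker(A − (6)·I) = n − 1 = 2

Summary:
  λ = 6: algebraic multiplicity = 3, geometric multiplicity = 2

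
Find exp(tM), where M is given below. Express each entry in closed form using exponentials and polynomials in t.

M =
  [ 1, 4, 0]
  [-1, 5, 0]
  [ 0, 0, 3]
e^{tM} =
  [-2*t*exp(3*t) + exp(3*t), 4*t*exp(3*t), 0]
  [-t*exp(3*t), 2*t*exp(3*t) + exp(3*t), 0]
  [0, 0, exp(3*t)]

Strategy: write M = P · J · P⁻¹ where J is a Jordan canonical form, so e^{tM} = P · e^{tJ} · P⁻¹, and e^{tJ} can be computed block-by-block.

M has Jordan form
J =
  [3, 1, 0]
  [0, 3, 0]
  [0, 0, 3]
(up to reordering of blocks).

Per-block formulas:
  For a 1×1 block at λ = 3: exp(t · [3]) = [e^(3t)].
  For a 2×2 Jordan block J_2(3): exp(t · J_2(3)) = e^(3t)·(I + t·N), where N is the 2×2 nilpotent shift.

After assembling e^{tJ} and conjugating by P, we get:

e^{tM} =
  [-2*t*exp(3*t) + exp(3*t), 4*t*exp(3*t), 0]
  [-t*exp(3*t), 2*t*exp(3*t) + exp(3*t), 0]
  [0, 0, exp(3*t)]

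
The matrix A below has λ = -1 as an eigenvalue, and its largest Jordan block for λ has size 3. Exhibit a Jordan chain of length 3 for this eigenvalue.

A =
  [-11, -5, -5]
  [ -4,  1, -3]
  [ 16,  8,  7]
A Jordan chain for λ = -1 of length 3:
v_1 = (40, -16, -64)ᵀ
v_2 = (-10, -4, 16)ᵀ
v_3 = (1, 0, 0)ᵀ

Let N = A − (-1)·I. We want v_3 with N^3 v_3 = 0 but N^2 v_3 ≠ 0; then v_{j-1} := N · v_j for j = 3, …, 2.

Pick v_3 = (1, 0, 0)ᵀ.
Then v_2 = N · v_3 = (-10, -4, 16)ᵀ.
Then v_1 = N · v_2 = (40, -16, -64)ᵀ.

Sanity check: (A − (-1)·I) v_1 = (0, 0, 0)ᵀ = 0. ✓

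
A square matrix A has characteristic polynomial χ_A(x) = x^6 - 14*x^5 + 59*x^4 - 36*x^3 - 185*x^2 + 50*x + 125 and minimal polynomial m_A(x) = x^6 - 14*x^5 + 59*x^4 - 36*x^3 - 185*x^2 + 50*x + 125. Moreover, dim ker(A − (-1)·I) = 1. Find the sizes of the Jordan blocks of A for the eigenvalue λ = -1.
Block sizes for λ = -1: [2]

Step 1 — from the characteristic polynomial, algebraic multiplicity of λ = -1 is 2. From dim ker(A − (-1)·I) = 1, there are exactly 1 Jordan blocks for λ = -1.
Step 2 — from the minimal polynomial, the factor (x + 1)^2 tells us the largest block for λ = -1 has size 2.
Step 3 — with total size 2, 1 blocks, and largest block 2, the block sizes (in nonincreasing order) are [2].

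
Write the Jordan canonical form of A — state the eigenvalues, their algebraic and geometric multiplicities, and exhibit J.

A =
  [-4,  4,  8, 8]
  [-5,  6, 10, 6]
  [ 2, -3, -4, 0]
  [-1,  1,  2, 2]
J_3(0) ⊕ J_1(0)

The characteristic polynomial is
  det(x·I − A) = x^4

Eigenvalues and multiplicities (the geometric multiplicity of λ is n − rank(A − λI), which equals the number of Jordan blocks for λ):
  λ = 0: algebraic multiplicity = 4, geometric multiplicity = 2

Determining the block sizes for each eigenvalue:
  λ = 0: with am = 4 and gm = 2, the partition is not yet determined (e.g. several partitions of 4 into 2 parts exist). Let N = A − (0)·I. Computing rank(N^1) = 2, rank(N^2) = 1, rank(N^3) = 0; the number of blocks of size ≥ j is rank(N^{j−1}) − rank(N^j), giving [2, 1, 1]. So we have 1 block(s) of size 3, 1 block(s) of size 1 → block sizes [3, 1]

Assembling the blocks gives a Jordan form
J =
  [0, 1, 0, 0]
  [0, 0, 1, 0]
  [0, 0, 0, 0]
  [0, 0, 0, 0]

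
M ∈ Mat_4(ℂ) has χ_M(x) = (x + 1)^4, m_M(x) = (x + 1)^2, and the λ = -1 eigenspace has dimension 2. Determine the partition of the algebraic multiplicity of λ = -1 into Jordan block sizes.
Block sizes for λ = -1: [2, 2]

Step 1 — from the characteristic polynomial, algebraic multiplicity of λ = -1 is 4. From dim ker(M − (-1)·I) = 2, there are exactly 2 Jordan blocks for λ = -1.
Step 2 — from the minimal polynomial, the factor (x + 1)^2 tells us the largest block for λ = -1 has size 2.
Step 3 — with total size 4, 2 blocks, and largest block 2, the block sizes (in nonincreasing order) are [2, 2].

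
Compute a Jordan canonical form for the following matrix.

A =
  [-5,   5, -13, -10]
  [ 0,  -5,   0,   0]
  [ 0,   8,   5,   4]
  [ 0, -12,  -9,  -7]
J_2(-5) ⊕ J_2(-1)

The characteristic polynomial is
  det(x·I − A) = x^4 + 12*x^3 + 46*x^2 + 60*x + 25 = (x + 1)^2*(x + 5)^2

Eigenvalues and multiplicities (the geometric multiplicity of λ is n − rank(A − λI), which equals the number of Jordan blocks for λ):
  λ = -5: algebraic multiplicity = 2, geometric multiplicity = 1
  λ = -1: algebraic multiplicity = 2, geometric multiplicity = 1

Determining the block sizes for each eigenvalue:
  λ = -5: one block (gm = 1), so the single block has size am = 2 → block sizes [2]
  λ = -1: one block (gm = 1), so the single block has size am = 2 → block sizes [2]

Assembling the blocks gives a Jordan form
J =
  [-5,  1,  0,  0]
  [ 0, -5,  0,  0]
  [ 0,  0, -1,  1]
  [ 0,  0,  0, -1]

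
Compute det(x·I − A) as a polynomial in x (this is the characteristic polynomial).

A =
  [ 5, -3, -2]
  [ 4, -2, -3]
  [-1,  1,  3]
x^3 - 6*x^2 + 12*x - 8

Expanding det(x·I − A) (e.g. by cofactor expansion or by noting that A is similar to its Jordan form J, which has the same characteristic polynomial as A) gives
  χ_A(x) = x^3 - 6*x^2 + 12*x - 8
which factors as (x - 2)^3. The eigenvalues (with algebraic multiplicities) are λ = 2 with multiplicity 3.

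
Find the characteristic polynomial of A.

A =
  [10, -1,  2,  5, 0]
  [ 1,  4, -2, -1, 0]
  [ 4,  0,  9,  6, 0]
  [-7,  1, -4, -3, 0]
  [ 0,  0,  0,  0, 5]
x^5 - 25*x^4 + 250*x^3 - 1250*x^2 + 3125*x - 3125

Expanding det(x·I − A) (e.g. by cofactor expansion or by noting that A is similar to its Jordan form J, which has the same characteristic polynomial as A) gives
  χ_A(x) = x^5 - 25*x^4 + 250*x^3 - 1250*x^2 + 3125*x - 3125
which factors as (x - 5)^5. The eigenvalues (with algebraic multiplicities) are λ = 5 with multiplicity 5.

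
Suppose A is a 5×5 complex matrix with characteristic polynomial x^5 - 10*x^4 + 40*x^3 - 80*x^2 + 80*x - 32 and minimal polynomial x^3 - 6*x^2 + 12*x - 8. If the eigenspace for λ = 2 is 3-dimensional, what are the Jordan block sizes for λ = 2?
Block sizes for λ = 2: [3, 1, 1]

Step 1 — from the characteristic polynomial, algebraic multiplicity of λ = 2 is 5. From dim ker(A − (2)·I) = 3, there are exactly 3 Jordan blocks for λ = 2.
Step 2 — from the minimal polynomial, the factor (x − 2)^3 tells us the largest block for λ = 2 has size 3.
Step 3 — with total size 5, 3 blocks, and largest block 3, the block sizes (in nonincreasing order) are [3, 1, 1].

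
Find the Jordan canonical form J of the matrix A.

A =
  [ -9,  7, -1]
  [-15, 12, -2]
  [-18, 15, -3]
J_3(0)

The characteristic polynomial is
  det(x·I − A) = x^3

Eigenvalues and multiplicities (the geometric multiplicity of λ is n − rank(A − λI), which equals the number of Jordan blocks for λ):
  λ = 0: algebraic multiplicity = 3, geometric multiplicity = 1

Determining the block sizes for each eigenvalue:
  λ = 0: one block (gm = 1), so the single block has size am = 3 → block sizes [3]

Assembling the blocks gives a Jordan form
J =
  [0, 1, 0]
  [0, 0, 1]
  [0, 0, 0]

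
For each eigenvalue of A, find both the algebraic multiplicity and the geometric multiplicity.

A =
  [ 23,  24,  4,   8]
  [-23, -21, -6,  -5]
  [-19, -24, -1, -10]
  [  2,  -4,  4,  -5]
λ = -3: alg = 2, geom = 1; λ = 1: alg = 2, geom = 1

Step 1 — factor the characteristic polynomial to read off the algebraic multiplicities:
  χ_A(x) = (x - 1)^2*(x + 3)^2

Step 2 — compute geometric multiplicities via the rank-nullity identity g(λ) = n − rank(A − λI):
  rank(A − (-3)·I) = 3, so dim ker(A − (-3)·I) = n − 3 = 1
  rank(A − (1)·I) = 3, so dim ker(A − (1)·I) = n − 3 = 1

Summary:
  λ = -3: algebraic multiplicity = 2, geometric multiplicity = 1
  λ = 1: algebraic multiplicity = 2, geometric multiplicity = 1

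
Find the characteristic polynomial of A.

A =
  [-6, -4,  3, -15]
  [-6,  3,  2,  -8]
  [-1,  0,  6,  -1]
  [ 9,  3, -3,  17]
x^4 - 20*x^3 + 150*x^2 - 500*x + 625

Expanding det(x·I − A) (e.g. by cofactor expansion or by noting that A is similar to its Jordan form J, which has the same characteristic polynomial as A) gives
  χ_A(x) = x^4 - 20*x^3 + 150*x^2 - 500*x + 625
which factors as (x - 5)^4. The eigenvalues (with algebraic multiplicities) are λ = 5 with multiplicity 4.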